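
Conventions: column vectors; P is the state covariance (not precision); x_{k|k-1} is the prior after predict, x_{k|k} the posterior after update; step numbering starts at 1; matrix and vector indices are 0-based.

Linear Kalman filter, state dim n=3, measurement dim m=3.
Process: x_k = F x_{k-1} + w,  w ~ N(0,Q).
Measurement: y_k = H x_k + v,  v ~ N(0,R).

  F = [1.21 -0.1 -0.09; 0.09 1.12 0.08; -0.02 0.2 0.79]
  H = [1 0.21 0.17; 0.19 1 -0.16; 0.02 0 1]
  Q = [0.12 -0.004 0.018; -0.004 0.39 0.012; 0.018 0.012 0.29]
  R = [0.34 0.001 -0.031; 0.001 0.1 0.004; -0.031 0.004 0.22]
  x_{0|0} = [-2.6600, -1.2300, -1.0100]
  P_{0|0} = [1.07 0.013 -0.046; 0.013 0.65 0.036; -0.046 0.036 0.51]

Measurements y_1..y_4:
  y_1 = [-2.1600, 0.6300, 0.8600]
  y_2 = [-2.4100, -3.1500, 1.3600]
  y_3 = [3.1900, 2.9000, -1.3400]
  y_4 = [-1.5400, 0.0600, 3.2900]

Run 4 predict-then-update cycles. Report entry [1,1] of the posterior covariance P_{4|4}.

step 1: x^-=[-3.0047, -1.6978, -0.9907]  P^-=[1.7047 0.0456 -0.1015; 0.0456 1.2257 0.2171; -0.1015 0.2171 0.6474]  S=[2.1176 0.6546 0.0571; 0.6546 1.3578 0.1059; 0.0571 0.1059 0.8641]  K=[0.8390 -0.1111 -0.1198; -0.1328 0.9361 0.1463; 0.0023 0.0101 0.7456]  nu=[1.3697, 2.7402, 1.9108]  x^+=[-2.3890, 0.9650, 0.4648]  P^+=[0.3157 -0.0802 -0.0591; -0.0802 0.1160 0.0417; -0.0591 0.0417 0.1652]
step 2: x^-=[-3.0290, 0.9029, 0.6079]  P^-=[0.6178 -0.1015 -0.0839; -0.1015 0.5295 0.0816; -0.0839 0.0816 0.4135]  S=[0.9278 0.1346 -0.0159; 0.1346 0.6028 0.0041; -0.0159 0.0041 0.6304]  K=[0.6395 -0.0936 -0.0969; -0.0952 0.8452 0.1184; 0.0162 -0.0089 0.6538]  nu=[0.3260, -3.3802, 0.8126]  x^+=[-2.5830, -1.8889, 1.1745]  P^+=[0.2413 -0.0624 -0.0463; -0.0624 0.1021 0.0336; -0.0463 0.0336 0.1442]
step 3: x^-=[-3.0422, -2.2541, 0.6018]  P^-=[0.5013 -0.0819 -0.0630; -0.0819 0.5138 0.0709; -0.0630 0.0709 0.3968]  S=[0.8246 0.1259 -0.0022; 0.1259 0.5920 -0.0001; -0.0022 -0.0001 0.6145]  K=[0.5868 -0.0852 -0.0841; -0.0818 0.8398 0.1125; 0.0272 -0.0134 0.6438]  nu=[6.6033, 5.8284, -1.8809]  x^+=[0.4941, 1.8887, -0.5074]  P^+=[0.2210 -0.0569 -0.0415; -0.0569 0.1002 0.0318; -0.0415 0.0318 0.1416]
step 4: x^-=[0.4546, 2.1192, -0.0330]  P^-=[0.4691 -0.0759 -0.0561; -0.0759 0.5121 0.0690; -0.0561 0.0690 0.3943]  S=[0.7971 0.1246 0.0033; 0.1246 0.5916 -0.0003; 0.0033 -0.0003 0.6122]  K=[0.5698 -0.0825 -0.0794; -0.0772 0.8389 0.1111; 0.0315 -0.0143 0.6420]  nu=[-2.4340, -2.1509, 3.3139]  x^+=[-1.0180, 0.8708, 2.0487]  P^+=[0.2145 -0.0551 -0.0398; -0.0551 0.0997 0.0313; -0.0398 0.0313 0.1410]

P_post[1,1] = 0.0997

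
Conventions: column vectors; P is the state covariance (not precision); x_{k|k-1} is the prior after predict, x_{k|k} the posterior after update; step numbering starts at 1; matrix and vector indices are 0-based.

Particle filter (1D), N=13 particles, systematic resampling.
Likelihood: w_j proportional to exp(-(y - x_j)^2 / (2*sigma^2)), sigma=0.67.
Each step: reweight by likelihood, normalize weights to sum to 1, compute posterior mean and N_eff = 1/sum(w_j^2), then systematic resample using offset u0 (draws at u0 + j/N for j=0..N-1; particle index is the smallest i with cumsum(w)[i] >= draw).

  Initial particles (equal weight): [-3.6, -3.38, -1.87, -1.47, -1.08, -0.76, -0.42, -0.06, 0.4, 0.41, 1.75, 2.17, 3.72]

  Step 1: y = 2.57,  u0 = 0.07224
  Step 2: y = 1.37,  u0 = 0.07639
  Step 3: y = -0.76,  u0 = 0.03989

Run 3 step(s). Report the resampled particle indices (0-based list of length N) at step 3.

step 1: w=[0.0000, 0.0000, 0.0000, 0.0000, 0.0000, 0.0000, 0.0000, 0.0003, 0.0034, 0.0036, 0.3050, 0.5398, 0.1479]  mean=2.2580  Neff=2.4612  idx=[10, 10, 10, 10, 11, 11, 11, 11, 11, 11, 11, 12, 12]
step 2: w=[0.1244, 0.1244, 0.1244, 0.1244, 0.0717, 0.0717, 0.0717, 0.0717, 0.0717, 0.0717, 0.0717, 0.0003, 0.0003]  mean=1.9619  Neff=10.2155  idx=[0, 1, 1, 2, 3, 3, 4, 5, 6, 7, 8, 9, 11]
step 3: w=[0.1545, 0.1545, 0.1545, 0.1545, 0.1545, 0.1545, 0.0121, 0.0121, 0.0121, 0.0121, 0.0121, 0.0121, 0.0000]  mean=1.7806  Neff=6.9360  idx=[0, 0, 1, 1, 2, 2, 3, 3, 4, 4, 5, 5, 8]

resampled_idx = [0, 0, 1, 1, 2, 2, 3, 3, 4, 4, 5, 5, 8]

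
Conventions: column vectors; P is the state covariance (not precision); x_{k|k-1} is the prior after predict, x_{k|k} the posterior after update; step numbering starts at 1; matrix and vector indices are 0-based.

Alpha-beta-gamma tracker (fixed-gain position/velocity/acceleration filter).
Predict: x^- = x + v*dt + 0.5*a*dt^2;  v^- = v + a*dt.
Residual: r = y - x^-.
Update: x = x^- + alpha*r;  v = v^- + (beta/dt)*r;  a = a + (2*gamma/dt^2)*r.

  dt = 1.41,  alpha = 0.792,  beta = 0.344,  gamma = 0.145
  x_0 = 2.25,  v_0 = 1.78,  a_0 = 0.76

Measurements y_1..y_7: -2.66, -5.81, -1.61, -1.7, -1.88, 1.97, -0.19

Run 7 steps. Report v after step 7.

v_post = 1.7780

step 1: x_pred=5.5153  r=-8.1753  x^+=-0.9595  v^+=0.8571  a^+=-0.4325
step 2: x_pred=-0.1810  r=-5.6290  x^+=-4.6392  v^+=-1.1261  a^+=-1.2536
step 3: x_pred=-7.4731  r=5.8631  x^+=-2.8295  v^+=-1.4632  a^+=-0.3984
step 4: x_pred=-5.2887  r=3.5887  x^+=-2.4464  v^+=-1.1494  a^+=0.1251
step 5: x_pred=-3.9427  r=2.0627  x^+=-2.3090  v^+=-0.4697  a^+=0.4260
step 6: x_pred=-2.5479  r=4.5179  x^+=1.0303  v^+=1.2332  a^+=1.0850
step 7: x_pred=3.8476  r=-4.0376  x^+=0.6498  v^+=1.7780  a^+=0.4961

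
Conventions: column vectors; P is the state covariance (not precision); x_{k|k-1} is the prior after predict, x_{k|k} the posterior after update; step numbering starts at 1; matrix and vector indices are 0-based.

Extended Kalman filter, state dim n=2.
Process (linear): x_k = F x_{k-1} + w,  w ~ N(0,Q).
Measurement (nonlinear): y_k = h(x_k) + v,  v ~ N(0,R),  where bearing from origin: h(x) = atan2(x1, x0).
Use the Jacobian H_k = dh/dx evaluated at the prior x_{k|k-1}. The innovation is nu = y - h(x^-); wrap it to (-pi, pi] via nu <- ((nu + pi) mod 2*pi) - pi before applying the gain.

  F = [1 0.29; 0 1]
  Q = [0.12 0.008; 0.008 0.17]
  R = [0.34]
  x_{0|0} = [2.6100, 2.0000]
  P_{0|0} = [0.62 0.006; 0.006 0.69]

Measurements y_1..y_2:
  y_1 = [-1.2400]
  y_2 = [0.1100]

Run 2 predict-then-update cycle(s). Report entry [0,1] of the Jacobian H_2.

step 1: x^-=[3.1900, 2.0000]  P^-=[0.8015 0.2141; 0.2141 0.8600]  H_jac=[-0.1411 0.2250]  S=[0.3859]  K=[-0.1682; 0.4232]  nu=[-1.8000]  x^+=[3.4927, 1.2382]  P^+=[0.7906 0.2416; 0.2416 0.7909]
step 2: x^-=[3.8518, 1.2382]  P^-=[1.1172 0.4789; 0.4789 0.9609]  H_jac=[-0.0756 0.2353]  S=[0.3825]  K=[0.0737; 0.4963]  nu=[-0.2010]  x^+=[3.8370, 1.1385]  P^+=[1.1151 0.4649; 0.4649 0.8666]

H_jac[0,1] = 0.2353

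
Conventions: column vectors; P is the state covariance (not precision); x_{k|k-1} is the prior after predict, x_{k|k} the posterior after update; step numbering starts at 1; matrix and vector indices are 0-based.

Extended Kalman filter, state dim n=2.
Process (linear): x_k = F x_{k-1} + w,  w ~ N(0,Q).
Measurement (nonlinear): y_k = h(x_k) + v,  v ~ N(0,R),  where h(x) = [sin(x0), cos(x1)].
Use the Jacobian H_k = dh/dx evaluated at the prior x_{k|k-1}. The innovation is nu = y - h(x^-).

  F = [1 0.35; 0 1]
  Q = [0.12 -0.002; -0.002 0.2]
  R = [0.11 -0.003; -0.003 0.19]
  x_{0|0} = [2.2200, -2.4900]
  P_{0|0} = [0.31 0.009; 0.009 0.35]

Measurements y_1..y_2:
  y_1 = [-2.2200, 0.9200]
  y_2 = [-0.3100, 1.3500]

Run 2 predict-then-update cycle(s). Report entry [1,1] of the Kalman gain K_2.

K[1,1] = 0.7085

step 1: x^-=[1.3485, -2.4900]  P^-=[0.4792 0.1295; 0.1295 0.5500]  H_jac=[0.2205 0.0000; 0.0000 0.6065]  S=[0.1333 0.0143; 0.0143 0.3923]  K=[0.7741 0.1720; 0.1234 0.8458]  nu=[-3.1954, 1.7151]  x^+=[-0.8302, -1.4336]  P^+=[0.3839 0.0500; 0.0500 0.2644]
step 2: x^-=[-1.3319, -1.4336]  P^-=[0.5713 0.1406; 0.1406 0.4644]  H_jac=[0.2366 0.0000; 0.0000 0.9906]  S=[0.1420 0.0299; 0.0299 0.6457]  K=[0.9155 0.1732; 0.0848 0.7085]  nu=[0.6616, 1.2132]  x^+=[-0.5161, -0.5179]  P^+=[0.4234 0.0304; 0.0304 0.1356]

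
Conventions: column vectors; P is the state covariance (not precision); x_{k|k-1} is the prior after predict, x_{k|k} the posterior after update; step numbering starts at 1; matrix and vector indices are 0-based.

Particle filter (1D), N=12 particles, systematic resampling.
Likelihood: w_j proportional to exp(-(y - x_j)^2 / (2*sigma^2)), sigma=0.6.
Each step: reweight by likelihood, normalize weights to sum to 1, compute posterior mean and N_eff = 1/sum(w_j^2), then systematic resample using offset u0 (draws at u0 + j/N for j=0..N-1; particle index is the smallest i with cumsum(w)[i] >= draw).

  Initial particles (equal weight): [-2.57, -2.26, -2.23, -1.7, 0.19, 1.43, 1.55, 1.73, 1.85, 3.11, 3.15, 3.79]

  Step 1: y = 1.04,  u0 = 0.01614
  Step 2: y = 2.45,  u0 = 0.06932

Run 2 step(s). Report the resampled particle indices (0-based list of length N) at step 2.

step 1: w=[0.0000, 0.0000, 0.0000, 0.0000, 0.1311, 0.2896, 0.2492, 0.1846, 0.1438, 0.0009, 0.0007, 0.0000]  mean=1.4159  Neff=4.5891  idx=[4, 4, 5, 5, 5, 6, 6, 6, 7, 7, 7, 8]
step 2: w=[0.0002, 0.0002, 0.0629, 0.0629, 0.0629, 0.0866, 0.0866, 0.0866, 0.1298, 0.1298, 0.1298, 0.1618]  mean=1.6454  Neff=9.0035  idx=[3, 4, 5, 6, 7, 8, 8, 9, 10, 10, 11, 11]

resampled_idx = [3, 4, 5, 6, 7, 8, 8, 9, 10, 10, 11, 11]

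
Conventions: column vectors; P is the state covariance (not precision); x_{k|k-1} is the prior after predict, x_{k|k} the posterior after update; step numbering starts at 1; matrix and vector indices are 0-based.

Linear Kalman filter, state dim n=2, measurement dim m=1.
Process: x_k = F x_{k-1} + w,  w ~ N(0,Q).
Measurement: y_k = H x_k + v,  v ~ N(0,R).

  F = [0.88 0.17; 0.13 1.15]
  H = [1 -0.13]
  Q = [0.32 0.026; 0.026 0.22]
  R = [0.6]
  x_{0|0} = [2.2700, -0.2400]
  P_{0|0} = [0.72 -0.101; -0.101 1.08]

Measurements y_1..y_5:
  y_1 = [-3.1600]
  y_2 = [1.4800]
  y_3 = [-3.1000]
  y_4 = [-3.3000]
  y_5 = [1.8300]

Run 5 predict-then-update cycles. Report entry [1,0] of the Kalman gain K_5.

step 1: x^-=[1.9568, 0.0191]  P^-=[0.8786 0.2151; 0.2151 1.6303]  S=[1.4502]  K=[0.5865; 0.0022]  nu=[-5.1143]  x^+=[-1.0430, 0.0081]  P^+=[0.3796 0.2132; 0.2132 1.6303]
step 2: x^-=[-0.9164, -0.1263]  P^-=[0.7249 0.6086; 0.6086 2.4462]  S=[1.2080]  K=[0.5346; 0.2406]  nu=[2.3800]  x^+=[0.3559, 0.4463]  P^+=[0.3797 0.4533; 0.4533 2.3763]
step 3: x^-=[0.3891, 0.5595]  P^-=[0.8183 1.0027; 1.0027 3.5046]  S=[1.2168]  K=[0.5654; 0.4496]  nu=[-3.4163]  x^+=[-1.5424, -0.9766]  P^+=[0.4294 0.6934; 0.6934 3.2585]
step 4: x^-=[-1.5234, -1.3236]  P^-=[0.9541 1.4292; 1.4292 4.7440]  S=[1.2627]  K=[0.6085; 0.6434]  nu=[-1.9487]  x^+=[-2.7091, -2.5774]  P^+=[0.4866 0.9348; 0.9348 4.2212]
step 5: x^-=[-2.8222, -3.3162]  P^-=[1.0985 1.8736; 1.8736 6.0903]  S=[1.3143]  K=[0.6505; 0.8232]  nu=[4.2211]  x^+=[-0.0764, 0.1583]  P^+=[0.5424 1.1699; 1.1699 5.1998]

K[1,0] = 0.8232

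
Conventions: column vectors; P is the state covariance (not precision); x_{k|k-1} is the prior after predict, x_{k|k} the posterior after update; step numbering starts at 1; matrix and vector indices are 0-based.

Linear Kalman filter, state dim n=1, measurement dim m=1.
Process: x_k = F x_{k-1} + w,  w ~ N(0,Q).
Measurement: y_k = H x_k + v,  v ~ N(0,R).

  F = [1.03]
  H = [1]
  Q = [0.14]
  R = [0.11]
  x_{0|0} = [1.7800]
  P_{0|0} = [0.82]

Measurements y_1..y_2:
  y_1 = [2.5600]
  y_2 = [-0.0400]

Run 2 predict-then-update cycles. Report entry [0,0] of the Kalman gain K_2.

step 1: x^-=[1.8334]  P^-=[1.0099]  S=[1.1199]  K=[0.9018]  nu=[0.7266]  x^+=[2.4886]  P^+=[0.0992]
step 2: x^-=[2.5633]  P^-=[0.2452]  S=[0.3552]  K=[0.6903]  nu=[-2.6033]  x^+=[0.7661]  P^+=[0.0759]

K[0,0] = 0.6903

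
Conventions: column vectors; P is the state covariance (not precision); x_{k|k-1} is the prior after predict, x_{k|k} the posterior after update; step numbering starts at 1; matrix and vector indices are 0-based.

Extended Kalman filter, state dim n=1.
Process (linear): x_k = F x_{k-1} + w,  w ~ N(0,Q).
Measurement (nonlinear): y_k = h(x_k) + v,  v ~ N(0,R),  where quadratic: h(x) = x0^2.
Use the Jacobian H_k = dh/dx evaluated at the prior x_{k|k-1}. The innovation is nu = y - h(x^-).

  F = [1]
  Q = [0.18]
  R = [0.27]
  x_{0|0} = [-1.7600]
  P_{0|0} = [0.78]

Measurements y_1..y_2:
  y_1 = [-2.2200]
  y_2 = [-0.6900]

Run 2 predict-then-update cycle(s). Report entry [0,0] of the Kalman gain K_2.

K[0,0] = -0.3405

step 1: x^-=[-1.7600]  P^-=[0.9600]  H_jac=[-3.5200]  S=[12.1648]  K=[-0.2778]  nu=[-5.3176]  x^+=[-0.2828]  P^+=[0.0213]
step 2: x^-=[-0.2828]  P^-=[0.2013]  H_jac=[-0.5657]  S=[0.3344]  K=[-0.3405]  nu=[-0.7700]  x^+=[-0.0206]  P^+=[0.1625]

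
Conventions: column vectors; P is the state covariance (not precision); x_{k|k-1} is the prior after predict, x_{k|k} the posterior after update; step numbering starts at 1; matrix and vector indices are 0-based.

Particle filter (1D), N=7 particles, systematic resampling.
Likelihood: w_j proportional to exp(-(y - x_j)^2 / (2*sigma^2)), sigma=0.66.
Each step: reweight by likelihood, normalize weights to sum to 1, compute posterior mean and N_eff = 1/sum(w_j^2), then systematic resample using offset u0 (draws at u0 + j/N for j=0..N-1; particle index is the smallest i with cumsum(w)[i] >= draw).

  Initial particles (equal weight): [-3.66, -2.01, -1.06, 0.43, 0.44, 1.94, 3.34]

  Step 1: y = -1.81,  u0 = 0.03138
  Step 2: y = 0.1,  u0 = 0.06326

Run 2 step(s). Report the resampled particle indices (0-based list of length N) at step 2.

resampled_idx = [4, 5, 5, 5, 6, 6, 6]

step 1: w=[0.0131, 0.6345, 0.3483, 0.0021, 0.0020, 0.0000, 0.0000]  mean=-1.6907  Neff=1.9079  idx=[1, 1, 1, 1, 1, 2, 2]
step 2: w=[0.0132, 0.0132, 0.0132, 0.0132, 0.0132, 0.4670, 0.4670]  mean=-1.1227  Neff=2.2882  idx=[4, 5, 5, 5, 6, 6, 6]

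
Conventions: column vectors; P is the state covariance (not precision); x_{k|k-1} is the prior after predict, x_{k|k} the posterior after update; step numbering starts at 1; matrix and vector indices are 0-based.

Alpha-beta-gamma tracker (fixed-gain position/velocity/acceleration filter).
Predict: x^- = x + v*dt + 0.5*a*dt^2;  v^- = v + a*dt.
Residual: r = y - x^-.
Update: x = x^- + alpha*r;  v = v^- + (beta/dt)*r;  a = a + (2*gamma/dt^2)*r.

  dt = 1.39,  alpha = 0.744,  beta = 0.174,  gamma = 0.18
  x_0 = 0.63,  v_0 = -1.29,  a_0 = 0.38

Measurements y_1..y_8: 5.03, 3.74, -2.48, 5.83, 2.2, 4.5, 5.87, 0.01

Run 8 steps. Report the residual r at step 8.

step 1: x_pred=-0.7960  r=5.8260  x^+=3.5385  v^+=-0.0325  a^+=1.4655
step 2: x_pred=4.9091  r=-1.1691  x^+=4.0393  v^+=1.8582  a^+=1.2477
step 3: x_pred=7.8276  r=-10.3076  x^+=0.1587  v^+=2.3022  a^+=-0.6729
step 4: x_pred=2.7088  r=3.1212  x^+=5.0310  v^+=1.7576  a^+=-0.0913
step 5: x_pred=7.3859  r=-5.1859  x^+=3.5276  v^+=0.9815  a^+=-1.0576
step 6: x_pred=3.8703  r=0.6297  x^+=4.3388  v^+=-0.4097  a^+=-0.9402
step 7: x_pred=2.8610  r=3.0090  x^+=5.0997  v^+=-1.3399  a^+=-0.3796
step 8: x_pred=2.8705  r=-2.8605  x^+=0.7423  v^+=-2.2256  a^+=-0.9126

resid = -2.8605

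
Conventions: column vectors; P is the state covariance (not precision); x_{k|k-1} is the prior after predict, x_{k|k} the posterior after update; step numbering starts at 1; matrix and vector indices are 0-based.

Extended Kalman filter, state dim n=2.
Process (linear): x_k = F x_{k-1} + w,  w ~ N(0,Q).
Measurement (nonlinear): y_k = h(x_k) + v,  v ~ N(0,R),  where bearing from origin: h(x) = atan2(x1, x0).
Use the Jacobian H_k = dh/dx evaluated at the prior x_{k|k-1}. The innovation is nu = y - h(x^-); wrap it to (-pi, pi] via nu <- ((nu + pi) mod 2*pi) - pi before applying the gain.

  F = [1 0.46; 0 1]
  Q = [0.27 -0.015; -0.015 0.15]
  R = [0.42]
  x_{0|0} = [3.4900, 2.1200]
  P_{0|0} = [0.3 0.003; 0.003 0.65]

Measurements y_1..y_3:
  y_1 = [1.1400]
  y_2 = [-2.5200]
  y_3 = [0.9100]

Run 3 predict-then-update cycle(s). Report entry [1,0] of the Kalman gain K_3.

step 1: x^-=[4.4652, 2.1200]  P^-=[0.7103 0.2870; 0.2870 0.8000]  H_jac=[-0.0868 0.1828]  S=[0.4430]  K=[-0.0207; 0.2738]  nu=[0.6967]  x^+=[4.4508, 2.3108]  P^+=[0.7101 0.2895; 0.2895 0.7668]
step 2: x^-=[5.5137, 2.3108]  P^-=[1.4087 0.6272; 0.6272 0.9168]  H_jac=[-0.0647 0.1543]  S=[0.4352]  K=[0.0131; 0.2318]  nu=[-2.9169]  x^+=[5.4756, 1.6347]  P^+=[1.4086 0.6259; 0.6259 0.8934]
step 3: x^-=[6.2276, 1.6347]  P^-=[2.4435 1.0219; 1.0219 1.0434]  H_jac=[-0.0394 0.1502]  S=[0.4352]  K=[0.1313; 0.2676]  nu=[0.6533]  x^+=[6.3134, 1.8095]  P^+=[2.4360 1.0066; 1.0066 1.0122]

K[1,0] = 0.2676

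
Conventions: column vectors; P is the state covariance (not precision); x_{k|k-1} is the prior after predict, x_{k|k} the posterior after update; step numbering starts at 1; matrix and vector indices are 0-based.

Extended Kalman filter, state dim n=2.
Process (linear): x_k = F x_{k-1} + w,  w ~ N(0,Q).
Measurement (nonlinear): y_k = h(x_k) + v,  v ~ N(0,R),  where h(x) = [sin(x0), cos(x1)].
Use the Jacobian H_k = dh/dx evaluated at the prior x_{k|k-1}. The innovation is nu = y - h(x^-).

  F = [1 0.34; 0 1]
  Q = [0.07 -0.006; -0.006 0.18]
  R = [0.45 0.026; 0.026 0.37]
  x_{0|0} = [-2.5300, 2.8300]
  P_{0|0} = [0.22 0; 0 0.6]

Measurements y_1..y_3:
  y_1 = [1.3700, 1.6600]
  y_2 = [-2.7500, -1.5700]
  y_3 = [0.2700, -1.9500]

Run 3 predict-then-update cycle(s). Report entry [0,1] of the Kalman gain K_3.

K[0,1] = -0.1291

step 1: x^-=[-1.5678, 2.8300]  P^-=[0.3594 0.1980; 0.1980 0.7800]  H_jac=[0.0030 0.0000; 0.0000 -0.3066]  S=[0.4500 0.0258; 0.0258 0.4433]  K=[0.0103 -0.1375; 0.0324 -0.5413]  nu=[2.3700, 2.6118]  x^+=[-1.9026, 1.4929]  P^+=[0.3510 0.1651; 0.1651 0.6505]
step 2: x^-=[-1.3950, 1.4929]  P^-=[0.6085 0.3803; 0.3803 0.8305]  H_jac=[0.1749 0.0000; 0.0000 -0.9970]  S=[0.4686 -0.0403; -0.0403 1.1955]  K=[0.2004 -0.3104; 0.0826 -0.6898]  nu=[-1.7654, -1.6478]  x^+=[-1.2373, 2.4838]  P^+=[0.4695 0.1100; 0.1100 0.2539]
step 3: x^-=[-0.3928, 2.4838]  P^-=[0.6436 0.1903; 0.1903 0.4339]  H_jac=[0.9238 0.0000; 0.0000 -0.6114]  S=[0.9993 -0.0815; -0.0815 0.5322]  K=[0.5845 -0.1291; 0.1370 -0.4775]  nu=[0.6528, -1.1586]  x^+=[0.1383, 3.1264]  P^+=[0.2811 0.0533; 0.0533 0.2831]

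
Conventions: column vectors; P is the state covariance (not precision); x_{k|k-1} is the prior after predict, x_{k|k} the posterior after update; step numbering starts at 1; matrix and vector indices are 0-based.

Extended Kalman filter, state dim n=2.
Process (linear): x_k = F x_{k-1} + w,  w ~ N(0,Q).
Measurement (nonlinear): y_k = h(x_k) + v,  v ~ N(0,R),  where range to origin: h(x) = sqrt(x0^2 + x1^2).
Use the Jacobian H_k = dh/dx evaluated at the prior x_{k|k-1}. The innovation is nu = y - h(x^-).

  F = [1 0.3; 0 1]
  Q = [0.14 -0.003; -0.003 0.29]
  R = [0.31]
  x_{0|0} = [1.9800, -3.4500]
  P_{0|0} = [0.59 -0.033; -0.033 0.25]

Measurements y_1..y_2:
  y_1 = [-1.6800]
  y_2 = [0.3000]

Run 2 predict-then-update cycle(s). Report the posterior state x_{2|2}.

x_post = [-0.1131, -0.2744]

step 1: x^-=[0.9450, -3.4500]  P^-=[0.7327 0.0390; 0.0390 0.5400]  H_jac=[0.2642 -0.9645]  S=[0.8436]  K=[0.1849; -0.6052]  nu=[-5.2571]  x^+=[-0.0269, -0.2685]  P^+=[0.7039 0.1334; 0.1334 0.2310]
step 2: x^-=[-0.1074, -0.2685]  P^-=[0.9447 0.1997; 0.1997 0.5210]  H_jac=[-0.3715 -0.9284]  S=[1.0272]  K=[-0.5221; -0.5431]  nu=[0.0108]  x^+=[-0.1131, -0.2744]  P^+=[0.6647 -0.0916; -0.0916 0.2180]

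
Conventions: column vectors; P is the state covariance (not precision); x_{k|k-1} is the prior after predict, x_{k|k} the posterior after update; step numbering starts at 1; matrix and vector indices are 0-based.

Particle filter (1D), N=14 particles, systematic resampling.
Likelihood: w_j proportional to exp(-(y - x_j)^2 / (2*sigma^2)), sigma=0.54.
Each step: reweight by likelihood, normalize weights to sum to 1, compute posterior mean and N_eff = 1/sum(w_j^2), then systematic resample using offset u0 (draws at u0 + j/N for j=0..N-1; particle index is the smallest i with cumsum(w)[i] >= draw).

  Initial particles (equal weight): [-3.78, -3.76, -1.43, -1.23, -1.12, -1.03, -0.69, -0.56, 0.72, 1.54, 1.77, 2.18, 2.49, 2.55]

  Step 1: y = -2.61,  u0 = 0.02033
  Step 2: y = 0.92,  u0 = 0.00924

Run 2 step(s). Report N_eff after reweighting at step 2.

step 1: w=[0.2600, 0.2815, 0.2497, 0.1038, 0.0604, 0.0376, 0.0049, 0.0020, 0.0000, 0.0000, 0.0000, 0.0000, 0.0000, 0.0000]  mean=-2.6371  Neff=4.4426  idx=[0, 0, 0, 0, 1, 1, 1, 1, 2, 2, 2, 3, 3, 4]
step 2: w=[0.0000, 0.0000, 0.0000, 0.0000, 0.0000, 0.0000, 0.0000, 0.0000, 0.0441, 0.0441, 0.0441, 0.2064, 0.2064, 0.4549]  mean=-1.2064  Neff=3.3561  idx=[8, 9, 11, 11, 11, 12, 12, 12, 13, 13, 13, 13, 13, 13]

N_eff = 3.3561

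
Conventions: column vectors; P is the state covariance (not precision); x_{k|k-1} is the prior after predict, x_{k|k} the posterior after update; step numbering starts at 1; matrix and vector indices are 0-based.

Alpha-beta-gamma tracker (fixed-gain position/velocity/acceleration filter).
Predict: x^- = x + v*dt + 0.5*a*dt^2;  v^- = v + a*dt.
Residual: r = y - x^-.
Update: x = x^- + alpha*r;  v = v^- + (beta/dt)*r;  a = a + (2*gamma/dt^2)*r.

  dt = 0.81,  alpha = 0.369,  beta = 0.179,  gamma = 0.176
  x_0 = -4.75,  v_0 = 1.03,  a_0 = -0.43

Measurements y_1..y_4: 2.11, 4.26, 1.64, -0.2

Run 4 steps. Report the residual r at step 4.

step 1: x_pred=-4.0568  r=6.1668  x^+=-1.7812  v^+=2.0445  a^+=2.8785
step 2: x_pred=0.8191  r=3.4409  x^+=2.0888  v^+=5.1365  a^+=4.7246
step 3: x_pred=7.7992  r=-6.1592  x^+=5.5265  v^+=7.6022  a^+=1.4201
step 4: x_pred=12.1501  r=-12.3501  x^+=7.5929  v^+=6.0233  a^+=-5.2058

resid = -12.3501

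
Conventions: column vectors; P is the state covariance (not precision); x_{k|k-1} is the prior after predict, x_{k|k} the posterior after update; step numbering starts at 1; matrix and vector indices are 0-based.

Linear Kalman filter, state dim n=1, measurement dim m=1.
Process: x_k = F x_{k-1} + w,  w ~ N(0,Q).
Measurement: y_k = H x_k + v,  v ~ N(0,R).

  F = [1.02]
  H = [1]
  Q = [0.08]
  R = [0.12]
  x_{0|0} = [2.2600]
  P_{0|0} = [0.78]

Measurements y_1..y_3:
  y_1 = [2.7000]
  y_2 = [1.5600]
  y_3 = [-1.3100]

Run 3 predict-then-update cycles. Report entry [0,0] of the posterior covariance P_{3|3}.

step 1: x^-=[2.3052]  P^-=[0.8915]  S=[1.0115]  K=[0.8814]  nu=[0.3948]  x^+=[2.6532]  P^+=[0.1058]
step 2: x^-=[2.7062]  P^-=[0.1900]  S=[0.3100]  K=[0.6129]  nu=[-1.1462]  x^+=[2.0036]  P^+=[0.0736]
step 3: x^-=[2.0437]  P^-=[0.1565]  S=[0.2765]  K=[0.5660]  nu=[-3.3537]  x^+=[0.1454]  P^+=[0.0679]

P_post[0,0] = 0.0679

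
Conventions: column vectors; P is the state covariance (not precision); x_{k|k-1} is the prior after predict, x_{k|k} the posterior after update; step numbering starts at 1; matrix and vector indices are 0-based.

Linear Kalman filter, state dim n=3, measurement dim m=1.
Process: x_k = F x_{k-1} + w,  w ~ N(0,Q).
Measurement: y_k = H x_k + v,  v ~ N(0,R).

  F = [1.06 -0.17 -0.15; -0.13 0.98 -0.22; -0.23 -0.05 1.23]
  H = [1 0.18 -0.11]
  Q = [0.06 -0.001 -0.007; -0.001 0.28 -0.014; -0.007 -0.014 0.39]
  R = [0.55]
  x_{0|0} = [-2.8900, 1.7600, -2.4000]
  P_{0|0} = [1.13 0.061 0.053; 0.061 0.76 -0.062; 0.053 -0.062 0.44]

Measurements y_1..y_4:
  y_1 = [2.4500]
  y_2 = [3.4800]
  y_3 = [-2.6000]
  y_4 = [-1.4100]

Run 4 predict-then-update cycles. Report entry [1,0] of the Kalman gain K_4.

K[1,0] = -0.0040

step 1: x^-=[-3.0026, 2.6285, -2.3753]  P^-=[1.3195 -0.2086 -0.2746; -0.2086 1.0645 -0.2311; -0.2746 -0.2311 1.0964]  S=[1.9118]  K=[0.6864; 0.0044; -0.2285]  nu=[4.7182]  x^+=[0.2359, 2.6492, -3.4534]  P^+=[0.4189 -0.2144 0.0252; -0.2144 1.0645 -0.2292; 0.0252 -0.2292 0.9966]
step 2: x^-=[0.3177, 3.3253, -4.4344]  P^-=[0.6414 -0.4109 -0.2010; -0.4109 1.5125 -0.5579; -0.2010 -0.5579 1.9315]  S=[1.1822]  K=[0.4987; -0.0654; -0.4347]  nu=[2.0760]  x^+=[1.3530, 3.1896, -5.3369]  P^+=[0.3474 -0.3724 0.0553; -0.3724 1.5075 -0.5915; 0.0553 -0.5915 1.7081]
step 3: x^-=[1.6924, 4.1241, -7.0350]  P^-=[0.6188 -0.5857 -0.1957; -0.5857 2.1694 -1.1837; -0.1957 -1.1837 3.0293]  S=[1.1548]  K=[0.4632; -0.0563; -0.6425]  nu=[-5.8086]  x^+=[-0.9980, 4.4509, -3.3031]  P^+=[0.3710 -0.5556 0.1480; -0.5556 2.1658 -1.2254; 0.1480 -1.2254 2.5526]
step 4: x^-=[-1.3191, 5.2183, -4.0558]  P^-=[0.6876 -0.8154 -0.0972; -0.8154 3.1682 -2.1849; -0.0972 -2.1849 4.3311]  S=[1.2070]  K=[0.4569; -0.0040; -0.8011]  nu=[-1.4763]  x^+=[-1.9937, 5.2241, -2.8731]  P^+=[0.4356 -0.8132 0.3446; -0.8132 3.1682 -2.1888; 0.3446 -2.1888 3.5565]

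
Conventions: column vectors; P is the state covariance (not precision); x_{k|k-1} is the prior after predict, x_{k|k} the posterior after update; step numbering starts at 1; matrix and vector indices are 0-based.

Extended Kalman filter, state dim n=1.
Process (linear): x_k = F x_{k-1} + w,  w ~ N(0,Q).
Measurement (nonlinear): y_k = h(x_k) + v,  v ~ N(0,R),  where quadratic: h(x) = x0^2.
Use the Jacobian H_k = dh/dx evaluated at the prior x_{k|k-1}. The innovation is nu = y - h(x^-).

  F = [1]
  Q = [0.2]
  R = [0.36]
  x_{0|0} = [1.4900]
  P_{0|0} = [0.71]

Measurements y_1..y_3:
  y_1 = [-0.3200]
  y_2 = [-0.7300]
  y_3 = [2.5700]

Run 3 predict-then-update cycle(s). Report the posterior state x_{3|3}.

step 1: x^-=[1.4900]  P^-=[0.9100]  H_jac=[2.9800]  S=[8.4412]  K=[0.3213]  nu=[-2.5401]  x^+=[0.6740]  P^+=[0.0388]
step 2: x^-=[0.6740]  P^-=[0.2388]  H_jac=[1.3479]  S=[0.7939]  K=[0.4055]  nu=[-1.1842]  x^+=[0.1938]  P^+=[0.1083]
step 3: x^-=[0.1938]  P^-=[0.3083]  H_jac=[0.3876]  S=[0.4063]  K=[0.2941]  nu=[2.5324]  x^+=[0.9386]  P^+=[0.2731]

x_post = [0.9386]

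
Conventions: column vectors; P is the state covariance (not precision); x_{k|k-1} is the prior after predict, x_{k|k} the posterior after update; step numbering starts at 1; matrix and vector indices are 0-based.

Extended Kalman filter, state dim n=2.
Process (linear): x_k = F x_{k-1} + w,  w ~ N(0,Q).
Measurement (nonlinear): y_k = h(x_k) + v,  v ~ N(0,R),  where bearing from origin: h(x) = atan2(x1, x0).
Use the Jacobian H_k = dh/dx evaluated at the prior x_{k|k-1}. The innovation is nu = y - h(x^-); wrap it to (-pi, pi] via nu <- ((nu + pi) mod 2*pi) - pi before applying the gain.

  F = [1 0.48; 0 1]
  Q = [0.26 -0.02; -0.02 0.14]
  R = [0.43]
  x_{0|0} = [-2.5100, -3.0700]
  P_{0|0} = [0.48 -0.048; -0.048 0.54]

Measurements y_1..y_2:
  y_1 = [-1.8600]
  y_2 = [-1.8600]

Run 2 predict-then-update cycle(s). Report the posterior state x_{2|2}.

x_post = [-5.3405, -3.3041]

step 1: x^-=[-3.9836, -3.0700]  P^-=[0.8183 0.1912; 0.1912 0.6800]  H_jac=[0.1214 -0.1575]  S=[0.4516]  K=[0.1533; -0.1858]  nu=[0.6250]  x^+=[-3.8878, -3.1861]  P^+=[0.8077 0.2041; 0.2041 0.6644]
step 2: x^-=[-5.4171, -3.1861]  P^-=[1.4167 0.5030; 0.5030 0.8044]  H_jac=[0.0807 -0.1372]  S=[0.4432]  K=[0.1022; -0.1574]  nu=[0.7499]  x^+=[-5.3405, -3.3041]  P^+=[1.4121 0.5101; 0.5101 0.7934]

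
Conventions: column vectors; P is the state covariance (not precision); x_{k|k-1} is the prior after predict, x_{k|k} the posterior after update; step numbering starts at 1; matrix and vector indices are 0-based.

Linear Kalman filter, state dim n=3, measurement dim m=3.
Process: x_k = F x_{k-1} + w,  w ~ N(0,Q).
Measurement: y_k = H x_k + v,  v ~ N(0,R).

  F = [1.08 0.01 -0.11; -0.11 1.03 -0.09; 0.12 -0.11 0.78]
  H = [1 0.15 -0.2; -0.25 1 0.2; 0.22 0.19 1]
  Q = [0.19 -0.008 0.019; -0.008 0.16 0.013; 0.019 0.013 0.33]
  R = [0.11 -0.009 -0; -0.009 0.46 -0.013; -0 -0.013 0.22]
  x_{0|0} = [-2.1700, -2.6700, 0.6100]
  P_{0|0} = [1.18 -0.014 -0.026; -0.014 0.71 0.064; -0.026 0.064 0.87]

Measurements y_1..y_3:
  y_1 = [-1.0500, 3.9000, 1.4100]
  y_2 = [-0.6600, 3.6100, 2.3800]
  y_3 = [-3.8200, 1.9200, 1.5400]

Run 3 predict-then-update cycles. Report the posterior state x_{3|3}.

step 1: x^-=[-2.4374, -2.5663, 0.5091]  P^-=[1.5827 -0.1529 0.0779; -0.1529 0.9254 -0.0914; 0.0779 -0.0914 0.8694]  S=[1.6767 -0.4128 0.2308; -0.4128 1.5511 0.1123; 0.2308 0.1123 1.1862]  K=[0.8653 -0.1262 0.1783; 0.1721 0.6591 -0.0531; -0.1884 -0.0657 0.7756]  nu=[1.8742, 5.7551, 1.9247]  x^+=[-1.1991, 1.4469, 1.2709]  P^+=[0.1084 -0.0462 0.0258; -0.0462 0.3043 -0.0679; 0.0258 -0.0679 0.1787]
step 2: x^-=[-1.4203, 1.5078, 0.6882]  P^-=[0.3117 -0.0618 0.0429; -0.0618 0.5092 -0.0994; 0.0429 -0.0994 0.4617]  S=[0.4219 -0.0609 0.0068; -0.0609 0.9940 0.0362; 0.0068 0.0362 0.6910]  K=[0.6804 -0.0955 0.1426; 0.1575 0.5194 -0.0524; -0.1708 -0.0524 0.6588]  nu=[0.6718, 1.6095, 1.7178]  x^+=[-0.8720, 2.3596, 1.6208]  P^+=[0.0850 -0.0347 0.0205; -0.0347 0.2408 -0.0564; 0.0205 -0.0564 0.1518]
step 3: x^-=[-1.0964, 2.3804, 0.9000]  P^-=[0.2855 -0.0480 0.0367; -0.0480 0.4364 -0.0786; 0.0367 -0.0786 0.4409]  S=[0.3986 -0.0563 0.0026; -0.0563 0.9208 0.0450; 0.0026 0.0450 0.6728]  K=[0.6665 -0.0877 0.1376; 0.1514 0.4812 -0.0420; -0.1689 -0.0415 0.6486]  nu=[-2.9006, -0.9145, 0.4289]  x^+=[-2.8905, 1.4833, 1.7062]  P^+=[0.0826 -0.0313 0.0192; -0.0313 0.2229 -0.0510; 0.0192 -0.0510 0.1487]

x_post = [-2.8905, 1.4833, 1.7062]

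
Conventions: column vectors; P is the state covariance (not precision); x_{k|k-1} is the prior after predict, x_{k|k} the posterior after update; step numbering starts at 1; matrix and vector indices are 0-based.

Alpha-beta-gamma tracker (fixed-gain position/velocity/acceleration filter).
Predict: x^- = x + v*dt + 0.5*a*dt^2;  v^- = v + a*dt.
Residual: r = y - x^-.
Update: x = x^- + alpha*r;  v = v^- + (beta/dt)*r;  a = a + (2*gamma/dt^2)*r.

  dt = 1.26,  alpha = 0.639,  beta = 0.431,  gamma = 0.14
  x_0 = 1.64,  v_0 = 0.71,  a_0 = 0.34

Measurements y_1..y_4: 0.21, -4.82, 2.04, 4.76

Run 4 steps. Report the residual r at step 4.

resid = 6.4318

step 1: x_pred=2.8045  r=-2.5945  x^+=1.1466  v^+=0.2509  a^+=-0.1176
step 2: x_pred=1.3694  r=-6.1894  x^+=-2.5856  v^+=-2.0144  a^+=-1.2092
step 3: x_pred=-6.0836  r=8.1236  x^+=-0.8926  v^+=-0.7592  a^+=0.2235
step 4: x_pred=-1.6718  r=6.4318  x^+=2.4381  v^+=1.7225  a^+=1.3579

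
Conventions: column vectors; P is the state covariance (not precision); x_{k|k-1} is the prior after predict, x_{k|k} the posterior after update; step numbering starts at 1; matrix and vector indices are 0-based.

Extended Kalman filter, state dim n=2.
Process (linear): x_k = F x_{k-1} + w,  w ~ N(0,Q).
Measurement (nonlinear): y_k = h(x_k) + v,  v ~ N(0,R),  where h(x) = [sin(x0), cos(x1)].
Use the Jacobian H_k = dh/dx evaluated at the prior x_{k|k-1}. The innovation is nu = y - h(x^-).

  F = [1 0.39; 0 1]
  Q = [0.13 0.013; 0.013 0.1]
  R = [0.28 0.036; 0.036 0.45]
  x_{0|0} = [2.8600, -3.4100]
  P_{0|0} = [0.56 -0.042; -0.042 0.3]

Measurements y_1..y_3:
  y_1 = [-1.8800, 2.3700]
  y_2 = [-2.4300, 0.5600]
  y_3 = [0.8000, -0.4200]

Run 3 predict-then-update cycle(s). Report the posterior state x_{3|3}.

step 1: x^-=[1.5301, -3.4100]  P^-=[0.7029 0.0880; 0.0880 0.4000]  H_jac=[0.0407 0.0000; 0.0000 -0.2652]  S=[0.2812 0.0351; 0.0351 0.4781]  K=[0.1088 -0.0568; 0.0408 -0.2248]  nu=[-2.8792, 3.3342]  x^+=[1.0276, -4.2771]  P^+=[0.6984 0.0816; 0.0816 0.3760]
step 2: x^-=[-0.6405, -4.2771]  P^-=[0.9493 0.2412; 0.2412 0.4760]  H_jac=[0.8018 0.0000; 0.0000 -0.9067]  S=[0.8903 -0.1394; -0.1394 0.8413]  K=[0.8359 -0.1215; 0.1406 -0.4897]  nu=[-1.8324, 0.9817]  x^+=[-2.2915, -5.0154]  P^+=[0.2865 0.0271; 0.0271 0.2375]
step 3: x^-=[-4.2475, -5.0154]  P^-=[0.4737 0.1327; 0.1327 0.3375]  H_jac=[-0.4483 0.0000; 0.0000 -0.9544]  S=[0.3752 0.0928; 0.0928 0.7574]  K=[-0.5410 -0.1010; -0.0551 -0.4185]  nu=[-0.0939, -0.7184]  x^+=[-4.1242, -4.7096]  P^+=[0.3460 0.0680; 0.0680 0.1994]

x_post = [-4.1242, -4.7096]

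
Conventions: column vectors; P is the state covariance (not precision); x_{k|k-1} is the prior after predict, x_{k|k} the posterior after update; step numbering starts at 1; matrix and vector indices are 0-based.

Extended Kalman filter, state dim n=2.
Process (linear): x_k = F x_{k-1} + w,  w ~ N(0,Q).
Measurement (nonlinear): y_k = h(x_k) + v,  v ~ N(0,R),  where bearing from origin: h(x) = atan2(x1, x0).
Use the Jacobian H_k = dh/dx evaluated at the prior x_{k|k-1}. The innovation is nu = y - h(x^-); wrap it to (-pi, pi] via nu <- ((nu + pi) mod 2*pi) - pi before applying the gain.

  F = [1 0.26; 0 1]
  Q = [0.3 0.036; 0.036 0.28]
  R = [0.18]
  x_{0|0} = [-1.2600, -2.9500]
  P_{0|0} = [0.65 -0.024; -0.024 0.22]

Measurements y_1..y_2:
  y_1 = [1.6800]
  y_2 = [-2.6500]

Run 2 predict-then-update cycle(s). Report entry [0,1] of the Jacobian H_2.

step 1: x^-=[-2.0270, -2.9500]  P^-=[0.9524 0.0692; 0.0692 0.5000]  H_jac=[0.2303 -0.1582]  S=[0.2380]  K=[0.8755; -0.2655]  nu=[-2.4304]  x^+=[-4.1549, -2.3048]  P^+=[0.7700 0.1245; 0.1245 0.4832]
step 2: x^-=[-4.7541, -2.3048]  P^-=[1.1674 0.2862; 0.2862 0.7632]  H_jac=[0.0826 -0.1703]  S=[0.2020]  K=[0.2358; -0.5264]  nu=[0.0402]  x^+=[-4.7447, -2.3260]  P^+=[1.1561 0.3112; 0.3112 0.7072]

H_jac[0,1] = -0.1703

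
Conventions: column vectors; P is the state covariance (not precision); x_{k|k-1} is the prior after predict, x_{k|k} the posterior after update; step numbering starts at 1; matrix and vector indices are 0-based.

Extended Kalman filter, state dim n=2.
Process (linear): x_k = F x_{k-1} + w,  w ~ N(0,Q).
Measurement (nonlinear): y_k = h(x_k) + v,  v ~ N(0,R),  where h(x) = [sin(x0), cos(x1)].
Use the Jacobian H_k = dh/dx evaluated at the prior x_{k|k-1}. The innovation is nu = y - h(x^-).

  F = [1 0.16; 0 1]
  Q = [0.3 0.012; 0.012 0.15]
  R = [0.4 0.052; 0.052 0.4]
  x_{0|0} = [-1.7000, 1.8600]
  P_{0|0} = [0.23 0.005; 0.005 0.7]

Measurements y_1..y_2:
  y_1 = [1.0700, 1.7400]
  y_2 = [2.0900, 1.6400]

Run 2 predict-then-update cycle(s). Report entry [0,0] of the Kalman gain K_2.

step 1: x^-=[-1.4024, 1.8600]  P^-=[0.5495 0.1290; 0.1290 0.8500]  H_jac=[0.1676 0.0000; 0.0000 -0.9585]  S=[0.4154 0.0313; 0.0313 1.1809]  K=[0.2300 -0.1108; 0.1042 -0.6927]  nu=[2.0559, 2.0252]  x^+=[-1.1539, 0.6714]  P^+=[0.5146 0.0338; 0.0338 0.2834]
step 2: x^-=[-1.0464, 0.6714]  P^-=[0.8327 0.0911; 0.0911 0.4334]  H_jac=[0.5007 0.0000; 0.0000 -0.6221]  S=[0.6087 0.0236; 0.0236 0.5677]  K=[0.6899 -0.1285; 0.0935 -0.4788]  nu=[2.9556, 0.8571]  x^+=[0.8824, 0.5374]  P^+=[0.5378 0.0250; 0.0250 0.3001]

K[0,0] = 0.6899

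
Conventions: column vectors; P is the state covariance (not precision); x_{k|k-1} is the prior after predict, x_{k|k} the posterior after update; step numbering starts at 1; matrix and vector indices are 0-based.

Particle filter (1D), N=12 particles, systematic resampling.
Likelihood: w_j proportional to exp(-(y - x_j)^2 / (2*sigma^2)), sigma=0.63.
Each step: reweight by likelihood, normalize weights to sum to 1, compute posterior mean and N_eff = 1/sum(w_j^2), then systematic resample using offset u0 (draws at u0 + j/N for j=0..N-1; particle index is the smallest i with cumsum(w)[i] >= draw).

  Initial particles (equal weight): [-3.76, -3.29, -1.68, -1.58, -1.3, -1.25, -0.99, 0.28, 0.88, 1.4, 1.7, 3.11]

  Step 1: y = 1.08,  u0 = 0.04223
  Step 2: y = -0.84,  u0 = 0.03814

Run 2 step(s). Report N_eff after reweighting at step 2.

step 1: w=[0.0000, 0.0000, 0.0000, 0.0000, 0.0003, 0.0004, 0.0016, 0.1537, 0.3274, 0.3026, 0.2121, 0.0019]  mean=1.1189  Neff=3.7402  idx=[7, 7, 8, 8, 8, 8, 9, 9, 9, 10, 10, 10]
step 2: w=[0.4003, 0.4003, 0.0468, 0.0468, 0.0468, 0.0468, 0.0035, 0.0035, 0.0035, 0.0006, 0.0006, 0.0006]  mean=0.4065  Neff=3.0367  idx=[0, 0, 0, 0, 0, 1, 1, 1, 1, 1, 3, 5]

N_eff = 3.0367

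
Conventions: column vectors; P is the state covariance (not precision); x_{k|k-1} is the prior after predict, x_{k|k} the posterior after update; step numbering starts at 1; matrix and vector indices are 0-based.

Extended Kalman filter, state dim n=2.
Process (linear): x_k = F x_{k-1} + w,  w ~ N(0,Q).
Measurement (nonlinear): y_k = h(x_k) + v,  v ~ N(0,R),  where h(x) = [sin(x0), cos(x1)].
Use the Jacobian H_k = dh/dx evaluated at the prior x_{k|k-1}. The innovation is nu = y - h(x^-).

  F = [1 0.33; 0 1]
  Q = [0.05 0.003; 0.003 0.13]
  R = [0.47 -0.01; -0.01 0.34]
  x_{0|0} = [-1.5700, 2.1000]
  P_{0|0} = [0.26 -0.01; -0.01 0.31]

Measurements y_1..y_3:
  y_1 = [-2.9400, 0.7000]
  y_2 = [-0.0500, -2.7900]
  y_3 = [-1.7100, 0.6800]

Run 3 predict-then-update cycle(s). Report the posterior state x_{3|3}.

step 1: x^-=[-0.8770, 2.1000]  P^-=[0.3372 0.0953; 0.0953 0.4400]  H_jac=[0.6395 0.0000; 0.0000 -0.8632]  S=[0.6079 -0.0626; -0.0626 0.6679]  K=[0.3453 -0.0908; 0.0421 -0.5648]  nu=[-2.1712, 1.2048]  x^+=[-1.7362, 1.3282]  P^+=[0.2552 0.0398; 0.0398 0.2229]
step 2: x^-=[-1.2979, 1.3282]  P^-=[0.3558 0.1163; 0.1163 0.3529]  H_jac=[0.2695 0.0000; 0.0000 -0.9707]  S=[0.4958 -0.0404; -0.0404 0.6726]  K=[0.1806 -0.1570; 0.0218 -0.5081]  nu=[0.9130, -3.0302]  x^+=[-0.6571, 2.8877]  P^+=[0.3207 0.0569; 0.0569 0.1782]
step 3: x^-=[0.2958, 2.8877]  P^-=[0.4276 0.1187; 0.1187 0.3082]  H_jac=[0.9566 0.0000; 0.0000 -0.2512]  S=[0.8613 -0.0385; -0.0385 0.3594]  K=[0.4735 -0.0322; 0.1228 -0.2022]  nu=[-2.0015, 1.6479]  x^+=[-0.7050, 2.3088]  P^+=[0.2330 0.0624; 0.0624 0.2786]

x_post = [-0.7050, 2.3088]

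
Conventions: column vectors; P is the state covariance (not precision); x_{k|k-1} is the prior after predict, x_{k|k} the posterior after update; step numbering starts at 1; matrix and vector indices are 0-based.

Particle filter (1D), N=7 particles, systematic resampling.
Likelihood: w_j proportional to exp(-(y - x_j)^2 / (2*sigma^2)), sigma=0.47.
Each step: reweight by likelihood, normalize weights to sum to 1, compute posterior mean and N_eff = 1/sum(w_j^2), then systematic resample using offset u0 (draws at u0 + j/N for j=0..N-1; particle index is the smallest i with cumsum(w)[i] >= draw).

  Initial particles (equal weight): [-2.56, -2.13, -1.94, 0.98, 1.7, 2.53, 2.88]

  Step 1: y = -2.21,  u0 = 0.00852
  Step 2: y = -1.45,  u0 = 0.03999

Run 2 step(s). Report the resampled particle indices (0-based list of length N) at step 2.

step 1: w=[0.2925, 0.3803, 0.3272, 0.0000, 0.0000, 0.0000, 0.0000]  mean=-2.1936  Neff=2.9651  idx=[0, 0, 1, 1, 1, 2, 2]
step 2: w=[0.0263, 0.0263, 0.1502, 0.1502, 0.1502, 0.2484, 0.2484]  mean=-2.0582  Neff=5.1956  idx=[1, 2, 3, 4, 5, 6, 6]

resampled_idx = [1, 2, 3, 4, 5, 6, 6]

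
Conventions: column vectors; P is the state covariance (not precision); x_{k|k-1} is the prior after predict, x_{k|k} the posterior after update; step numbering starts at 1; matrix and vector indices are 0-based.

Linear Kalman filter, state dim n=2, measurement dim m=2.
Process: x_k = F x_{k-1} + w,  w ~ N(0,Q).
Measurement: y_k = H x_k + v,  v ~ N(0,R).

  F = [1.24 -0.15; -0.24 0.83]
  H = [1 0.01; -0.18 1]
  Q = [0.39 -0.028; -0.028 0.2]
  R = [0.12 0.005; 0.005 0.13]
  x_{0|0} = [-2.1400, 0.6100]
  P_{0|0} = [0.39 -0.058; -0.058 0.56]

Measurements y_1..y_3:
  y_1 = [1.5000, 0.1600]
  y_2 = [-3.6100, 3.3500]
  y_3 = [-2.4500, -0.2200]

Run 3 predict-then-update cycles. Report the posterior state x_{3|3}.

x_post = [-2.4876, 0.3141]

step 1: x^-=[-2.7451, 1.0199]  P^-=[1.0238 -0.2756; -0.2756 0.6314]  S=[1.1384 -0.4480; -0.4480 0.8937]  K=[0.8651 -0.0808; 0.0789 0.8015]  nu=[4.2349, -1.3540]  x^+=[1.0281, 0.2689]  P^+=[0.1033 0.0124; 0.0124 0.1068]
step 2: x^-=[1.2345, -0.0235]  P^-=[0.5466 -0.0588; -0.0588 0.2746]  S=[0.6655 -0.1494; -0.1494 0.4435]  K=[0.8015 -0.0845; 0.0650 0.6649]  nu=[-4.8443, 3.5958]  x^+=[-2.9524, 2.0526]  P^+=[0.0957 0.0102; 0.0102 0.0886]
step 3: x^-=[-3.9688, 2.4123]  P^-=[0.5353 -0.0566; -0.0566 0.2625]  S=[0.6542 -0.1452; -0.1452 0.4302]  K=[0.7983 -0.0861; 0.0629 0.6551]  nu=[1.4947, -3.3467]  x^+=[-2.4876, 0.3141]  P^+=[0.0953 0.0100; 0.0100 0.0873]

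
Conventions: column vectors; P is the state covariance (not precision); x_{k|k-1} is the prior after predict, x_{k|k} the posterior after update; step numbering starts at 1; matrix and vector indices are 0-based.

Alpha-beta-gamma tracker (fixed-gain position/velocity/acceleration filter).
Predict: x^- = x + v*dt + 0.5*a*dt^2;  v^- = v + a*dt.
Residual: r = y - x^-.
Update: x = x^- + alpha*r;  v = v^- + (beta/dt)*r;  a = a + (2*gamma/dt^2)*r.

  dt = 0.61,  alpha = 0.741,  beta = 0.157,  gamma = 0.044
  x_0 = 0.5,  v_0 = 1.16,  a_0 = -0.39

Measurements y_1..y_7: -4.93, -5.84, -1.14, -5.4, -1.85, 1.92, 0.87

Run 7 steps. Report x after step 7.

step 1: x_pred=1.1350  r=-6.0650  x^+=-3.3592  v^+=-0.6389  a^+=-1.8244
step 2: x_pred=-4.0883  r=-1.7517  x^+=-5.3863  v^+=-2.2026  a^+=-2.2386
step 3: x_pred=-7.1464  r=6.0064  x^+=-2.6957  v^+=-2.0223  a^+=-0.8181
step 4: x_pred=-4.0814  r=-1.3186  x^+=-5.0585  v^+=-2.8607  a^+=-1.1300
step 5: x_pred=-7.0137  r=5.1637  x^+=-3.1874  v^+=-2.2209  a^+=0.0912
step 6: x_pred=-4.5252  r=6.4452  x^+=0.2507  v^+=-0.5064  a^+=1.6155
step 7: x_pred=0.2423  r=0.6277  x^+=0.7074  v^+=0.6406  a^+=1.7639

x_post = 0.7074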